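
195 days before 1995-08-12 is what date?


Start: 1995-08-12, subtract 195 days
Back 12 days from August 12 reaches July 31, 1995 -> 183 left
July 1995 has 31 days -> back to June 30, 1995 -> 152 left
June 1995 has 30 days -> back to May 31, 1995 -> 122 left
May 1995 has 31 days -> back to April 30, 1995 -> 91 left
April 1995 has 30 days -> back to March 31, 1995 -> 61 left
March 1995 has 31 days -> back to February 28, 1995 -> 30 left
February 1995 has 28 days -> back to January 31, 1995 -> 2 left
January 1995: 31 - 2 = 29 -> lands on January 29

Result: 1995-01-29


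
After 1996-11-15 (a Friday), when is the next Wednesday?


Current: Friday
Target: Wednesday
Days ahead: 5

Next Wednesday: 1996-11-20


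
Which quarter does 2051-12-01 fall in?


Month: December (month 12)
Q1: Jan-Mar, Q2: Apr-Jun, Q3: Jul-Sep, Q4: Oct-Dec

Q4


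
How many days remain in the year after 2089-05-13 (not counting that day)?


Day of year: 133 of 365
Remaining = 365 - 133

232 days


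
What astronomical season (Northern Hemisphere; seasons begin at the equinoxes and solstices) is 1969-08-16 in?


Date: August 16
Astronomical Summer (approx.; exact equinox/solstice day varies by year): June 21 to September 21
August 16 falls within the Summer window

Summer


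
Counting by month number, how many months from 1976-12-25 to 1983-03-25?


From December 1976 to March 1983
7 years * 12 = 84 months, minus 9 months = 75

75 months


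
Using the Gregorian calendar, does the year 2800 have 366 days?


Gregorian leap year rule: divisible by 4, but not by 100, unless also by 400.
2800 is divisible by 400 -> leap year

Yes


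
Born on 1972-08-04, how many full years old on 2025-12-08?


Birth: 1972-08-04
Reference: 2025-12-08
Year difference: 2025 - 1972 = 53

53 years old


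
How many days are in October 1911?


October 1911

31 days


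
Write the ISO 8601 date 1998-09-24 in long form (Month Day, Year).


ISO 1998-09-24 parses as year=1998, month=09, day=24
Month 9 -> September

September 24, 1998


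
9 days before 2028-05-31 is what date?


Start: 2028-05-31, subtract 9 days
31 - 9 = 22 stays within May 2028

Result: 2028-05-22


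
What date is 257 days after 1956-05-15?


Start: 1956-05-15, add 257 days
May 1956 has 31 days: 31 - 15 = 16 days to May 31 -> 241 left
June 1956 has 30 days -> 211 left
July 1956 has 31 days -> 180 left
August 1956 has 31 days -> 149 left
September 1956 has 30 days -> 119 left
October 1956 has 31 days -> 88 left
November 1956 has 30 days -> 58 left
December 1956 has 31 days -> 27 left
January 1957: 27 <= 31 -> lands on January 27

Result: 1957-01-27


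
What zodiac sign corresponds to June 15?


Date: June 15
Conventional tropical zodiac dates: Gemini from May 21 onward; Cancer starts June 21
June 15 falls within the Gemini range

Gemini


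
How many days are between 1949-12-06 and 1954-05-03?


From 1949-12-06 to 1954-05-03
1949-12-06: days before December = 31 + 28 + 31 + 30 + 31 + 30 + 31 + 31 + 30 + 31 + 30 = 334 (1949 is not a leap year); day of year = 334 + 6 = 340
1954-05-03: days before May = 31 + 28 + 31 + 30 = 120 (1954 is not a leap year); day of year = 120 + 3 = 123
Rest of 1949: 365 - 340 = 25
Full years 1950 (365), 1951 (365), 1952 (366), 1953 (365): 1461
Total = 25 + 1461 + 123 = 1609

1609 days


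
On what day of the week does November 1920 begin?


Target: November 1, 1920
Anchor: Jan 1, 1920. With p = 1920 - 1 = 1919: (p + p//4 - p//100 + p//400) mod 7 = (1919 + 479 - 19 + 4) mod 7 = 2383 mod 7 = 3 -> Thursday (Mon=0 ... Sun=6)
Days before November (Jan-Oct): 305 days
Weekday index = (3 + 305) mod 7 = 0

Monday


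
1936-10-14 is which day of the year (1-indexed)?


Date: October 14, 1936
Days in months 1 through 9: 274
Plus 14 days in October

Day of year: 288


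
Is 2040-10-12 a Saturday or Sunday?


Anchor: Jan 1, 2040. With p = 2040 - 1 = 2039: (p + p//4 - p//100 + p//400) mod 7 = (2039 + 509 - 20 + 5) mod 7 = 2533 mod 7 = 6 -> Sunday (Mon=0 ... Sun=6)
Day of year: 286; offset = 285
Weekday index = (6 + 285) mod 7 = 4 -> Friday
Weekend days: Saturday, Sunday

No


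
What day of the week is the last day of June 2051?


June 2051 has 30 days
Anchor: Jan 1, 2051. With p = 2051 - 1 = 2050: (p + p//4 - p//100 + p//400) mod 7 = (2050 + 512 - 20 + 5) mod 7 = 2547 mod 7 = 6 -> Sunday (Mon=0 ... Sun=6)
Days before June (Jan-May): 151; June 1 index = (6 + 151) mod 7 = 3 -> Thursday
Last day offset: 30 - 1 = 29 days
Weekday index = (3 + 29) mod 7 = 4

Friday, June 30


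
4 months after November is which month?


November is month 11
11 + 4 = 15; wrap: 15 - 12 = 3

March


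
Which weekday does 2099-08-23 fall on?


Date: August 23, 2099
Anchor: Jan 1, 2099. With p = 2099 - 1 = 2098: (p + p//4 - p//100 + p//400) mod 7 = (2098 + 524 - 20 + 5) mod 7 = 2607 mod 7 = 3 -> Thursday (Mon=0 ... Sun=6)
Days before August (Jan-Jul): 212; offset = 212 + 23 - 1 = 234
Weekday index = (3 + 234) mod 7 = 6

Day of the week: Sunday


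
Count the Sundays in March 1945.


March 1945 has 31 days
Anchor: Jan 1, 1945. With p = 1945 - 1 = 1944: (p + p//4 - p//100 + p//400) mod 7 = (1944 + 486 - 19 + 4) mod 7 = 2415 mod 7 = 0 -> Monday (Mon=0 ... Sun=6)
Days before March (Jan-Feb): 59; March 1 index = (0 + 59) mod 7 = 3 -> Thursday
First Sunday is March 4
Sundays: 4, 11, 18, 25

4 Sundays


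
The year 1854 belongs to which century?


Century = (year - 1) // 100 + 1
= (1854 - 1) // 100 + 1
= 1853 // 100 + 1
= 18 + 1

19th century


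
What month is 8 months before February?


February is month 2
2 - 8 = -6; wrap: -6 + 12 = 6

June


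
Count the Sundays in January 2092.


January 2092 has 31 days
Anchor: Jan 1, 2092. With p = 2092 - 1 = 2091: (p + p//4 - p//100 + p//400) mod 7 = (2091 + 522 - 20 + 5) mod 7 = 2598 mod 7 = 1 -> Tuesday (Mon=0 ... Sun=6)
January 1 is the anchor itself -> Tuesday
First Sunday is January 6
Sundays: 6, 13, 20, 27

4 Sundays


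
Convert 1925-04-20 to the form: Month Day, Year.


ISO 1925-04-20 parses as year=1925, month=04, day=20
Month 4 -> April

April 20, 1925


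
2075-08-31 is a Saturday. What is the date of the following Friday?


Current: Saturday
Target: Friday
Days ahead: 6

Next Friday: 2075-09-06


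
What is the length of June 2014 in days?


June 2014

30 days


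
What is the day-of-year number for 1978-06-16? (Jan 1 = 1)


Date: June 16, 1978
Days in months 1 through 5: 151
Plus 16 days in June

Day of year: 167


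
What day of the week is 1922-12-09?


Date: December 9, 1922
Anchor: Jan 1, 1922. With p = 1922 - 1 = 1921: (p + p//4 - p//100 + p//400) mod 7 = (1921 + 480 - 19 + 4) mod 7 = 2386 mod 7 = 6 -> Sunday (Mon=0 ... Sun=6)
Days before December (Jan-Nov): 334; offset = 334 + 9 - 1 = 342
Weekday index = (6 + 342) mod 7 = 5

Day of the week: Saturday


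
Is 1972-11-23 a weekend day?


Anchor: Jan 1, 1972. With p = 1972 - 1 = 1971: (p + p//4 - p//100 + p//400) mod 7 = (1971 + 492 - 19 + 4) mod 7 = 2448 mod 7 = 5 -> Saturday (Mon=0 ... Sun=6)
Day of year: 328; offset = 327
Weekday index = (5 + 327) mod 7 = 3 -> Thursday
Weekend days: Saturday, Sunday

No


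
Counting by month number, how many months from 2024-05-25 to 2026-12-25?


From May 2024 to December 2026
2 years * 12 = 24 months, plus 7 months = 31

31 months


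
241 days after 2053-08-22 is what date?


Start: 2053-08-22, add 241 days
August 2053 has 31 days: 31 - 22 = 9 days to August 31 -> 232 left
September 2053 has 30 days -> 202 left
October 2053 has 31 days -> 171 left
November 2053 has 30 days -> 141 left
December 2053 has 31 days -> 110 left
January 2054 has 31 days -> 79 left
February 2054 has 28 days -> 51 left
March 2054 has 31 days -> 20 left
April 2054: 20 <= 30 -> lands on April 20

Result: 2054-04-20


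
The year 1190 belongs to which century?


Century = (year - 1) // 100 + 1
= (1190 - 1) // 100 + 1
= 1189 // 100 + 1
= 11 + 1

12th century


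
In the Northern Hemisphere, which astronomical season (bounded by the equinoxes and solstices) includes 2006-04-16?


Date: April 16
Astronomical Spring (approx.; exact equinox/solstice day varies by year): March 20 to June 20
April 16 falls within the Spring window

Spring


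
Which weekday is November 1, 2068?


Target: November 1, 2068
Anchor: Jan 1, 2068. With p = 2068 - 1 = 2067: (p + p//4 - p//100 + p//400) mod 7 = (2067 + 516 - 20 + 5) mod 7 = 2568 mod 7 = 6 -> Sunday (Mon=0 ... Sun=6)
Days before November (Jan-Oct): 305 days
Weekday index = (6 + 305) mod 7 = 3

Thursday


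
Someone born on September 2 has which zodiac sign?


Date: September 2
Conventional tropical zodiac dates: Virgo from August 23 onward; Libra starts September 23
September 2 falls within the Virgo range

Virgo


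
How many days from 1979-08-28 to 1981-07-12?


From 1979-08-28 to 1981-07-12
1979-08-28: days before August = 31 + 28 + 31 + 30 + 31 + 30 + 31 = 212 (1979 is not a leap year); day of year = 212 + 28 = 240
1981-07-12: days before July = 31 + 28 + 31 + 30 + 31 + 30 = 181 (1981 is not a leap year); day of year = 181 + 12 = 193
Rest of 1979: 365 - 240 = 125
Full years 1980 (366): 366
Total = 125 + 366 + 193 = 684

684 days


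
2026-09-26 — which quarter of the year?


Month: September (month 9)
Q1: Jan-Mar, Q2: Apr-Jun, Q3: Jul-Sep, Q4: Oct-Dec

Q3


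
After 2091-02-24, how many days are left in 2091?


Day of year: 55 of 365
Remaining = 365 - 55

310 days


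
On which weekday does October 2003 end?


October 2003 has 31 days
Anchor: Jan 1, 2003. With p = 2003 - 1 = 2002: (p + p//4 - p//100 + p//400) mod 7 = (2002 + 500 - 20 + 5) mod 7 = 2487 mod 7 = 2 -> Wednesday (Mon=0 ... Sun=6)
Days before October (Jan-Sep): 273; October 1 index = (2 + 273) mod 7 = 2 -> Wednesday
Last day offset: 31 - 1 = 30 days
Weekday index = (2 + 30) mod 7 = 4

Friday, October 31


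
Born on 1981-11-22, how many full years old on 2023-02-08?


Birth: 1981-11-22
Reference: 2023-02-08
Year difference: 2023 - 1981 = 42
Birthday not yet reached in 2023, subtract 1

41 years old


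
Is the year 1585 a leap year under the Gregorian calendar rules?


Gregorian leap year rule: divisible by 4, but not by 100, unless also by 400.
1585 is not divisible by 4 -> not a leap year

No


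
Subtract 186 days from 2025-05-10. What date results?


Start: 2025-05-10, subtract 186 days
Back 10 days from May 10 reaches April 30, 2025 -> 176 left
April 2025 has 30 days -> back to March 31, 2025 -> 146 left
March 2025 has 31 days -> back to February 28, 2025 -> 115 left
February 2025 has 28 days -> back to January 31, 2025 -> 87 left
January 2025 has 31 days -> back to December 31, 2024 -> 56 left
December 2024 has 31 days -> back to November 30, 2024 -> 25 left
November 2024: 30 - 25 = 5 -> lands on November 5

Result: 2024-11-05


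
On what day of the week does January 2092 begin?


Target: January 1, 2092
Anchor: Jan 1, 2092. With p = 2092 - 1 = 2091: (p + p//4 - p//100 + p//400) mod 7 = (2091 + 522 - 20 + 5) mod 7 = 2598 mod 7 = 1 -> Tuesday (Mon=0 ... Sun=6)
Offset from anchor: 0 days
Weekday index = (1 + 0) mod 7 = 1

Tuesday


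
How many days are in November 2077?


November 2077

30 days


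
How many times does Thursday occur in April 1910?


April 1910 has 30 days
Anchor: Jan 1, 1910. With p = 1910 - 1 = 1909: (p + p//4 - p//100 + p//400) mod 7 = (1909 + 477 - 19 + 4) mod 7 = 2371 mod 7 = 5 -> Saturday (Mon=0 ... Sun=6)
Days before April (Jan-Mar): 90; April 1 index = (5 + 90) mod 7 = 4 -> Friday
First Thursday is April 7
Thursdays: 7, 14, 21, 28

4 Thursdays


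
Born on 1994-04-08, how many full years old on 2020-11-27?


Birth: 1994-04-08
Reference: 2020-11-27
Year difference: 2020 - 1994 = 26

26 years old


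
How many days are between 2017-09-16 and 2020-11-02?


From 2017-09-16 to 2020-11-02
2017-09-16: days before September = 31 + 28 + 31 + 30 + 31 + 30 + 31 + 31 = 243 (2017 is not a leap year); day of year = 243 + 16 = 259
2020-11-02: days before November = 31 + 29 + 31 + 30 + 31 + 30 + 31 + 31 + 30 + 31 = 305 (2020 is a leap year); day of year = 305 + 2 = 307
Rest of 2017: 365 - 259 = 106
Full years 2018 (365), 2019 (365): 730
Total = 106 + 730 + 307 = 1143

1143 days


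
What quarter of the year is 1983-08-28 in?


Month: August (month 8)
Q1: Jan-Mar, Q2: Apr-Jun, Q3: Jul-Sep, Q4: Oct-Dec

Q3


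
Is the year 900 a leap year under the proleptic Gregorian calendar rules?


Gregorian leap year rule: divisible by 4, but not by 100, unless also by 400.
900 is divisible by 100 but not 400 -> not a leap year

No


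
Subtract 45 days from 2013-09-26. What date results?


Start: 2013-09-26, subtract 45 days
Back 26 days from September 26 reaches August 31, 2013 -> 19 left
August 2013: 31 - 19 = 12 -> lands on August 12

Result: 2013-08-12


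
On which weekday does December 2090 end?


December 2090 has 31 days
Anchor: Jan 1, 2090. With p = 2090 - 1 = 2089: (p + p//4 - p//100 + p//400) mod 7 = (2089 + 522 - 20 + 5) mod 7 = 2596 mod 7 = 6 -> Sunday (Mon=0 ... Sun=6)
Days before December (Jan-Nov): 334; December 1 index = (6 + 334) mod 7 = 4 -> Friday
Last day offset: 31 - 1 = 30 days
Weekday index = (4 + 30) mod 7 = 6

Sunday, December 31


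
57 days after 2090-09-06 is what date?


Start: 2090-09-06, add 57 days
September 2090 has 30 days: 30 - 6 = 24 days to September 30 -> 33 left
October 2090 has 31 days -> 2 left
November 2090: 2 <= 30 -> lands on November 2

Result: 2090-11-02


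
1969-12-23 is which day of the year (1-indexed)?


Date: December 23, 1969
Days in months 1 through 11: 334
Plus 23 days in December

Day of year: 357


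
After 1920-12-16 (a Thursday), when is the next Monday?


Current: Thursday
Target: Monday
Days ahead: 4

Next Monday: 1920-12-20


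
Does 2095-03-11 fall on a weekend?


Anchor: Jan 1, 2095. With p = 2095 - 1 = 2094: (p + p//4 - p//100 + p//400) mod 7 = (2094 + 523 - 20 + 5) mod 7 = 2602 mod 7 = 5 -> Saturday (Mon=0 ... Sun=6)
Day of year: 70; offset = 69
Weekday index = (5 + 69) mod 7 = 4 -> Friday
Weekend days: Saturday, Sunday

No


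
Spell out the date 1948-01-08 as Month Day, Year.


ISO 1948-01-08 parses as year=1948, month=01, day=08
Month 1 -> January

January 8, 1948


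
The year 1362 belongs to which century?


Century = (year - 1) // 100 + 1
= (1362 - 1) // 100 + 1
= 1361 // 100 + 1
= 13 + 1

14th century


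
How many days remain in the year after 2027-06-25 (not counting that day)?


Day of year: 176 of 365
Remaining = 365 - 176

189 days


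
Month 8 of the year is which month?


Month 8 of 12

August


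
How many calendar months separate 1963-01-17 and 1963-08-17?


From January 1963 to August 1963
0 years * 12 = 0 months, plus 7 months = 7

7 months


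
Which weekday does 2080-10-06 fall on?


Date: October 6, 2080
Anchor: Jan 1, 2080. With p = 2080 - 1 = 2079: (p + p//4 - p//100 + p//400) mod 7 = (2079 + 519 - 20 + 5) mod 7 = 2583 mod 7 = 0 -> Monday (Mon=0 ... Sun=6)
Days before October (Jan-Sep): 274; offset = 274 + 6 - 1 = 279
Weekday index = (0 + 279) mod 7 = 6

Day of the week: Sunday


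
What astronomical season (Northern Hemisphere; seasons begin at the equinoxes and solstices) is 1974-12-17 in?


Date: December 17
Astronomical Autumn (approx.; exact equinox/solstice day varies by year): September 22 to December 20
December 17 falls within the Autumn window

Autumn


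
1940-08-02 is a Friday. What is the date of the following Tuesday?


Current: Friday
Target: Tuesday
Days ahead: 4

Next Tuesday: 1940-08-06


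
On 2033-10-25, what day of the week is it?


Date: October 25, 2033
Anchor: Jan 1, 2033. With p = 2033 - 1 = 2032: (p + p//4 - p//100 + p//400) mod 7 = (2032 + 508 - 20 + 5) mod 7 = 2525 mod 7 = 5 -> Saturday (Mon=0 ... Sun=6)
Days before October (Jan-Sep): 273; offset = 273 + 25 - 1 = 297
Weekday index = (5 + 297) mod 7 = 1

Day of the week: Tuesday


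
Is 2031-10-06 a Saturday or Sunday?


Anchor: Jan 1, 2031. With p = 2031 - 1 = 2030: (p + p//4 - p//100 + p//400) mod 7 = (2030 + 507 - 20 + 5) mod 7 = 2522 mod 7 = 2 -> Wednesday (Mon=0 ... Sun=6)
Day of year: 279; offset = 278
Weekday index = (2 + 278) mod 7 = 0 -> Monday
Weekend days: Saturday, Sunday

No


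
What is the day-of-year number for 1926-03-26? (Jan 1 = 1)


Date: March 26, 1926
Days in months 1 through 2: 59
Plus 26 days in March

Day of year: 85


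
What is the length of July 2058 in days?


July 2058

31 days


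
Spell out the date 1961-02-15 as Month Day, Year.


ISO 1961-02-15 parses as year=1961, month=02, day=15
Month 2 -> February

February 15, 1961


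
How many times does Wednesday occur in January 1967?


January 1967 has 31 days
Anchor: Jan 1, 1967. With p = 1967 - 1 = 1966: (p + p//4 - p//100 + p//400) mod 7 = (1966 + 491 - 19 + 4) mod 7 = 2442 mod 7 = 6 -> Sunday (Mon=0 ... Sun=6)
January 1 is the anchor itself -> Sunday
First Wednesday is January 4
Wednesdays: 4, 11, 18, 25

4 Wednesdays


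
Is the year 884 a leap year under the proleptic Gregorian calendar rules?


Gregorian leap year rule: divisible by 4, but not by 100, unless also by 400.
884 is divisible by 4 but not 100 -> leap year

Yes


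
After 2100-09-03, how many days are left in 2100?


Day of year: 246 of 365
Remaining = 365 - 246

119 days


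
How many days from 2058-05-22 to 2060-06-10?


From 2058-05-22 to 2060-06-10
2058-05-22: days before May = 31 + 28 + 31 + 30 = 120 (2058 is not a leap year); day of year = 120 + 22 = 142
2060-06-10: days before June = 31 + 29 + 31 + 30 + 31 = 152 (2060 is a leap year); day of year = 152 + 10 = 162
Rest of 2058: 365 - 142 = 223
Full years 2059 (365): 365
Total = 223 + 365 + 162 = 750

750 days


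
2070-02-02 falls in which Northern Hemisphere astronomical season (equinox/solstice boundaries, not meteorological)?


Date: February 2
Astronomical Winter (approx.; exact equinox/solstice day varies by year): December 21 to March 19
February 2 falls within the Winter window

Winter


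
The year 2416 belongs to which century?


Century = (year - 1) // 100 + 1
= (2416 - 1) // 100 + 1
= 2415 // 100 + 1
= 24 + 1

25th century


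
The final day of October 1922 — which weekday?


October 1922 has 31 days
Anchor: Jan 1, 1922. With p = 1922 - 1 = 1921: (p + p//4 - p//100 + p//400) mod 7 = (1921 + 480 - 19 + 4) mod 7 = 2386 mod 7 = 6 -> Sunday (Mon=0 ... Sun=6)
Days before October (Jan-Sep): 273; October 1 index = (6 + 273) mod 7 = 6 -> Sunday
Last day offset: 31 - 1 = 30 days
Weekday index = (6 + 30) mod 7 = 1

Tuesday, October 31


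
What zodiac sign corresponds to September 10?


Date: September 10
Conventional tropical zodiac dates: Virgo from August 23 onward; Libra starts September 23
September 10 falls within the Virgo range

Virgo


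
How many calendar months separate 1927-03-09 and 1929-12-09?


From March 1927 to December 1929
2 years * 12 = 24 months, plus 9 months = 33

33 months


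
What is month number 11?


Month 11 of 12

November


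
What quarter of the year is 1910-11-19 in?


Month: November (month 11)
Q1: Jan-Mar, Q2: Apr-Jun, Q3: Jul-Sep, Q4: Oct-Dec

Q4


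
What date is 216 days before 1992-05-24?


Start: 1992-05-24, subtract 216 days
Back 24 days from May 24 reaches April 30, 1992 -> 192 left
April 1992 has 30 days -> back to March 31, 1992 -> 162 left
March 1992 has 31 days -> back to February 29, 1992 -> 131 left
February 1992 has 29 days -> back to January 31, 1992 -> 102 left
January 1992 has 31 days -> back to December 31, 1991 -> 71 left
December 1991 has 31 days -> back to November 30, 1991 -> 40 left
November 1991 has 30 days -> back to October 31, 1991 -> 10 left
October 1991: 31 - 10 = 21 -> lands on October 21

Result: 1991-10-21


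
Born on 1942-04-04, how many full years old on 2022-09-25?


Birth: 1942-04-04
Reference: 2022-09-25
Year difference: 2022 - 1942 = 80

80 years old


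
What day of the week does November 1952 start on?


Target: November 1, 1952
Anchor: Jan 1, 1952. With p = 1952 - 1 = 1951: (p + p//4 - p//100 + p//400) mod 7 = (1951 + 487 - 19 + 4) mod 7 = 2423 mod 7 = 1 -> Tuesday (Mon=0 ... Sun=6)
Days before November (Jan-Oct): 305 days
Weekday index = (1 + 305) mod 7 = 5

Saturday


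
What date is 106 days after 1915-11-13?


Start: 1915-11-13, add 106 days
November 1915 has 30 days: 30 - 13 = 17 days to November 30 -> 89 left
December 1915 has 31 days -> 58 left
January 1916 has 31 days -> 27 left
February 1916: 27 <= 29 -> lands on February 27

Result: 1916-02-27


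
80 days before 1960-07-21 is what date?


Start: 1960-07-21, subtract 80 days
Back 21 days from July 21 reaches June 30, 1960 -> 59 left
June 1960 has 30 days -> back to May 31, 1960 -> 29 left
May 1960: 31 - 29 = 2 -> lands on May 2

Result: 1960-05-02


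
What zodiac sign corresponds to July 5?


Date: July 5
Conventional tropical zodiac dates: Cancer from June 21 onward; Leo starts July 23
July 5 falls within the Cancer range

Cancer


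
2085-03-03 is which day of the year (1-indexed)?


Date: March 3, 2085
Days in months 1 through 2: 59
Plus 3 days in March

Day of year: 62


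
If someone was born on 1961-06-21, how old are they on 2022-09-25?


Birth: 1961-06-21
Reference: 2022-09-25
Year difference: 2022 - 1961 = 61

61 years old


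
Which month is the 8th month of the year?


Month 8 of 12

August


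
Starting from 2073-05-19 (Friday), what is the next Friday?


Current: Friday
Target: Friday
Days ahead: 7

Next Friday: 2073-05-26


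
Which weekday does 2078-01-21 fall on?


Date: January 21, 2078
Anchor: Jan 1, 2078. With p = 2078 - 1 = 2077: (p + p//4 - p//100 + p//400) mod 7 = (2077 + 519 - 20 + 5) mod 7 = 2581 mod 7 = 5 -> Saturday (Mon=0 ... Sun=6)
Days into year = 21 - 1 = 20
Weekday index = (5 + 20) mod 7 = 4

Day of the week: Friday


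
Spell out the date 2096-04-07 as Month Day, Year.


ISO 2096-04-07 parses as year=2096, month=04, day=07
Month 4 -> April

April 7, 2096


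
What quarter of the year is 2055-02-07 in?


Month: February (month 2)
Q1: Jan-Mar, Q2: Apr-Jun, Q3: Jul-Sep, Q4: Oct-Dec

Q1


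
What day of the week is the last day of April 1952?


April 1952 has 30 days
Anchor: Jan 1, 1952. With p = 1952 - 1 = 1951: (p + p//4 - p//100 + p//400) mod 7 = (1951 + 487 - 19 + 4) mod 7 = 2423 mod 7 = 1 -> Tuesday (Mon=0 ... Sun=6)
Days before April (Jan-Mar): 91; April 1 index = (1 + 91) mod 7 = 1 -> Tuesday
Last day offset: 30 - 1 = 29 days
Weekday index = (1 + 29) mod 7 = 2

Wednesday, April 30


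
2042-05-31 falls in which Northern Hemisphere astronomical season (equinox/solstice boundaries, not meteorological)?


Date: May 31
Astronomical Spring (approx.; exact equinox/solstice day varies by year): March 20 to June 20
May 31 falls within the Spring window

Spring


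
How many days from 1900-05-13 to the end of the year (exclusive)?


Day of year: 133 of 365
Remaining = 365 - 133

232 days


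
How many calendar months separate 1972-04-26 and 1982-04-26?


From April 1972 to April 1982
10 years * 12 = 120 months = 120

120 months


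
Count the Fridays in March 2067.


March 2067 has 31 days
Anchor: Jan 1, 2067. With p = 2067 - 1 = 2066: (p + p//4 - p//100 + p//400) mod 7 = (2066 + 516 - 20 + 5) mod 7 = 2567 mod 7 = 5 -> Saturday (Mon=0 ... Sun=6)
Days before March (Jan-Feb): 59; March 1 index = (5 + 59) mod 7 = 1 -> Tuesday
First Friday is March 4
Fridays: 4, 11, 18, 25

4 Fridays


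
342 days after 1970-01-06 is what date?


Start: 1970-01-06, add 342 days
January 1970 has 31 days: 31 - 6 = 25 days to January 31 -> 317 left
February 1970 has 28 days -> 289 left
March 1970 has 31 days -> 258 left
April 1970 has 30 days -> 228 left
May 1970 has 31 days -> 197 left
June 1970 has 30 days -> 167 left
July 1970 has 31 days -> 136 left
August 1970 has 31 days -> 105 left
September 1970 has 30 days -> 75 left
October 1970 has 31 days -> 44 left
November 1970 has 30 days -> 14 left
December 1970: 14 <= 31 -> lands on December 14

Result: 1970-12-14


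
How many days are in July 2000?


July 2000

31 days


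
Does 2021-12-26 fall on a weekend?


Anchor: Jan 1, 2021. With p = 2021 - 1 = 2020: (p + p//4 - p//100 + p//400) mod 7 = (2020 + 505 - 20 + 5) mod 7 = 2510 mod 7 = 4 -> Friday (Mon=0 ... Sun=6)
Day of year: 360; offset = 359
Weekday index = (4 + 359) mod 7 = 6 -> Sunday
Weekend days: Saturday, Sunday

Yes


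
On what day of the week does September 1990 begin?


Target: September 1, 1990
Anchor: Jan 1, 1990. With p = 1990 - 1 = 1989: (p + p//4 - p//100 + p//400) mod 7 = (1989 + 497 - 19 + 4) mod 7 = 2471 mod 7 = 0 -> Monday (Mon=0 ... Sun=6)
Days before September (Jan-Aug): 243 days
Weekday index = (0 + 243) mod 7 = 5

Saturday


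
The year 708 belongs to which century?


Century = (year - 1) // 100 + 1
= (708 - 1) // 100 + 1
= 707 // 100 + 1
= 7 + 1

8th century


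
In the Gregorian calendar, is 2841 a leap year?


Gregorian leap year rule: divisible by 4, but not by 100, unless also by 400.
2841 is not divisible by 4 -> not a leap year

No


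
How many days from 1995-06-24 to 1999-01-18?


From 1995-06-24 to 1999-01-18
1995-06-24: days before June = 31 + 28 + 31 + 30 + 31 = 151 (1995 is not a leap year); day of year = 151 + 24 = 175
1999-01-18: day of year = 18
Rest of 1995: 365 - 175 = 190
Full years 1996 (366), 1997 (365), 1998 (365): 1096
Total = 190 + 1096 + 18 = 1304

1304 days


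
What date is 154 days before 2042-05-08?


Start: 2042-05-08, subtract 154 days
Back 8 days from May 8 reaches April 30, 2042 -> 146 left
April 2042 has 30 days -> back to March 31, 2042 -> 116 left
March 2042 has 31 days -> back to February 28, 2042 -> 85 left
February 2042 has 28 days -> back to January 31, 2042 -> 57 left
January 2042 has 31 days -> back to December 31, 2041 -> 26 left
December 2041: 31 - 26 = 5 -> lands on December 5

Result: 2041-12-05


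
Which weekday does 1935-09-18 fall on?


Date: September 18, 1935
Anchor: Jan 1, 1935. With p = 1935 - 1 = 1934: (p + p//4 - p//100 + p//400) mod 7 = (1934 + 483 - 19 + 4) mod 7 = 2402 mod 7 = 1 -> Tuesday (Mon=0 ... Sun=6)
Days before September (Jan-Aug): 243; offset = 243 + 18 - 1 = 260
Weekday index = (1 + 260) mod 7 = 2

Day of the week: Wednesday


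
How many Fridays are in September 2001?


September 2001 has 30 days
Anchor: Jan 1, 2001. With p = 2001 - 1 = 2000: (p + p//4 - p//100 + p//400) mod 7 = (2000 + 500 - 20 + 5) mod 7 = 2485 mod 7 = 0 -> Monday (Mon=0 ... Sun=6)
Days before September (Jan-Aug): 243; September 1 index = (0 + 243) mod 7 = 5 -> Saturday
First Friday is September 7
Fridays: 7, 14, 21, 28

4 Fridays


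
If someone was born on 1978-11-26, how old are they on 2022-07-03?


Birth: 1978-11-26
Reference: 2022-07-03
Year difference: 2022 - 1978 = 44
Birthday not yet reached in 2022, subtract 1

43 years old


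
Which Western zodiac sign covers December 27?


Date: December 27
Conventional tropical zodiac dates: Capricorn from December 22 onward; Aquarius starts January 20
December 27 falls within the Capricorn range

Capricorn


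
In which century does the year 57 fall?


Century = (year - 1) // 100 + 1
= (57 - 1) // 100 + 1
= 56 // 100 + 1
= 0 + 1

1st century


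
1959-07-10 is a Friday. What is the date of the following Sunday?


Current: Friday
Target: Sunday
Days ahead: 2

Next Sunday: 1959-07-12


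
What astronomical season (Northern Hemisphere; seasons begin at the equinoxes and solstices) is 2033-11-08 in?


Date: November 8
Astronomical Autumn (approx.; exact equinox/solstice day varies by year): September 22 to December 20
November 8 falls within the Autumn window

Autumn


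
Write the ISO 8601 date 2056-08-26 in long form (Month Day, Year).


ISO 2056-08-26 parses as year=2056, month=08, day=26
Month 8 -> August

August 26, 2056


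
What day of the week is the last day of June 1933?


June 1933 has 30 days
Anchor: Jan 1, 1933. With p = 1933 - 1 = 1932: (p + p//4 - p//100 + p//400) mod 7 = (1932 + 483 - 19 + 4) mod 7 = 2400 mod 7 = 6 -> Sunday (Mon=0 ... Sun=6)
Days before June (Jan-May): 151; June 1 index = (6 + 151) mod 7 = 3 -> Thursday
Last day offset: 30 - 1 = 29 days
Weekday index = (3 + 29) mod 7 = 4

Friday, June 30


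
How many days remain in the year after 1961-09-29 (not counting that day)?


Day of year: 272 of 365
Remaining = 365 - 272

93 days


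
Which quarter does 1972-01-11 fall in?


Month: January (month 1)
Q1: Jan-Mar, Q2: Apr-Jun, Q3: Jul-Sep, Q4: Oct-Dec

Q1


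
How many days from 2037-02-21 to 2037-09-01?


From 2037-02-21 to 2037-09-01
2037-02-21: days before February = 31; day of year = 31 + 21 = 52
2037-09-01: days before September = 31 + 28 + 31 + 30 + 31 + 30 + 31 + 31 = 243 (2037 is not a leap year); day of year = 243 + 1 = 244
Same year: 244 - 52 = 192

192 days


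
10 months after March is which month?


March is month 3
3 + 10 = 13; wrap: 13 - 12 = 1

January


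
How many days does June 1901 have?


June 1901

30 days


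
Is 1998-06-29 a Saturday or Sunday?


Anchor: Jan 1, 1998. With p = 1998 - 1 = 1997: (p + p//4 - p//100 + p//400) mod 7 = (1997 + 499 - 19 + 4) mod 7 = 2481 mod 7 = 3 -> Thursday (Mon=0 ... Sun=6)
Day of year: 180; offset = 179
Weekday index = (3 + 179) mod 7 = 0 -> Monday
Weekend days: Saturday, Sunday

No


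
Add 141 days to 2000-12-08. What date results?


Start: 2000-12-08, add 141 days
December 2000 has 31 days: 31 - 8 = 23 days to December 31 -> 118 left
January 2001 has 31 days -> 87 left
February 2001 has 28 days -> 59 left
March 2001 has 31 days -> 28 left
April 2001: 28 <= 30 -> lands on April 28

Result: 2001-04-28


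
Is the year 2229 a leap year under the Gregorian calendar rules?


Gregorian leap year rule: divisible by 4, but not by 100, unless also by 400.
2229 is not divisible by 4 -> not a leap year

No


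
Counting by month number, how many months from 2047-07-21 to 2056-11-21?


From July 2047 to November 2056
9 years * 12 = 108 months, plus 4 months = 112

112 months


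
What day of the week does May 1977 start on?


Target: May 1, 1977
Anchor: Jan 1, 1977. With p = 1977 - 1 = 1976: (p + p//4 - p//100 + p//400) mod 7 = (1976 + 494 - 19 + 4) mod 7 = 2455 mod 7 = 5 -> Saturday (Mon=0 ... Sun=6)
Days before May (Jan-Apr): 120 days
Weekday index = (5 + 120) mod 7 = 6

Sunday


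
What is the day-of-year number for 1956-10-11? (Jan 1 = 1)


Date: October 11, 1956
Days in months 1 through 9: 274
Plus 11 days in October

Day of year: 285


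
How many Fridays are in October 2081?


October 2081 has 31 days
Anchor: Jan 1, 2081. With p = 2081 - 1 = 2080: (p + p//4 - p//100 + p//400) mod 7 = (2080 + 520 - 20 + 5) mod 7 = 2585 mod 7 = 2 -> Wednesday (Mon=0 ... Sun=6)
Days before October (Jan-Sep): 273; October 1 index = (2 + 273) mod 7 = 2 -> Wednesday
First Friday is October 3
Fridays: 3, 10, 17, 24, 31

5 Fridays


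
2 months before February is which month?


February is month 2
2 - 2 = 0; wrap: 0 + 12 = 12

December


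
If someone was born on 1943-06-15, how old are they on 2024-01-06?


Birth: 1943-06-15
Reference: 2024-01-06
Year difference: 2024 - 1943 = 81
Birthday not yet reached in 2024, subtract 1

80 years old


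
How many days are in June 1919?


June 1919

30 days


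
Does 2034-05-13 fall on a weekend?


Anchor: Jan 1, 2034. With p = 2034 - 1 = 2033: (p + p//4 - p//100 + p//400) mod 7 = (2033 + 508 - 20 + 5) mod 7 = 2526 mod 7 = 6 -> Sunday (Mon=0 ... Sun=6)
Day of year: 133; offset = 132
Weekday index = (6 + 132) mod 7 = 5 -> Saturday
Weekend days: Saturday, Sunday

Yes


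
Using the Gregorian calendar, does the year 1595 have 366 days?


Gregorian leap year rule: divisible by 4, but not by 100, unless also by 400.
1595 is not divisible by 4 -> not a leap year

No


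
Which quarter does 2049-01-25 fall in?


Month: January (month 1)
Q1: Jan-Mar, Q2: Apr-Jun, Q3: Jul-Sep, Q4: Oct-Dec

Q1


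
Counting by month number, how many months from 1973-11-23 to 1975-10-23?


From November 1973 to October 1975
2 years * 12 = 24 months, minus 1 month = 23

23 months


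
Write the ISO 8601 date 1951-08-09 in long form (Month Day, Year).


ISO 1951-08-09 parses as year=1951, month=08, day=09
Month 8 -> August

August 9, 1951


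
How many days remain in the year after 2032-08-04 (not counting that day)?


Day of year: 217 of 366
Remaining = 366 - 217

149 days


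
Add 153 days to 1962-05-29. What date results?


Start: 1962-05-29, add 153 days
May 1962 has 31 days: 31 - 29 = 2 days to May 31 -> 151 left
June 1962 has 30 days -> 121 left
July 1962 has 31 days -> 90 left
August 1962 has 31 days -> 59 left
September 1962 has 30 days -> 29 left
October 1962: 29 <= 31 -> lands on October 29

Result: 1962-10-29


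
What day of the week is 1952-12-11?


Date: December 11, 1952
Anchor: Jan 1, 1952. With p = 1952 - 1 = 1951: (p + p//4 - p//100 + p//400) mod 7 = (1951 + 487 - 19 + 4) mod 7 = 2423 mod 7 = 1 -> Tuesday (Mon=0 ... Sun=6)
Days before December (Jan-Nov): 335; offset = 335 + 11 - 1 = 345
Weekday index = (1 + 345) mod 7 = 3

Day of the week: Thursday


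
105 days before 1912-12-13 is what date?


Start: 1912-12-13, subtract 105 days
Back 13 days from December 13 reaches November 30, 1912 -> 92 left
November 1912 has 30 days -> back to October 31, 1912 -> 62 left
October 1912 has 31 days -> back to September 30, 1912 -> 31 left
September 1912 has 30 days -> back to August 31, 1912 -> 1 left
August 1912: 31 - 1 = 30 -> lands on August 30

Result: 1912-08-30


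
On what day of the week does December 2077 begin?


Target: December 1, 2077
Anchor: Jan 1, 2077. With p = 2077 - 1 = 2076: (p + p//4 - p//100 + p//400) mod 7 = (2076 + 519 - 20 + 5) mod 7 = 2580 mod 7 = 4 -> Friday (Mon=0 ... Sun=6)
Days before December (Jan-Nov): 334 days
Weekday index = (4 + 334) mod 7 = 2

Wednesday


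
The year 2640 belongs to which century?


Century = (year - 1) // 100 + 1
= (2640 - 1) // 100 + 1
= 2639 // 100 + 1
= 26 + 1

27th century


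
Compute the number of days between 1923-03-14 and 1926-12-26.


From 1923-03-14 to 1926-12-26
1923-03-14: days before March = 31 + 28 = 59 (1923 is not a leap year); day of year = 59 + 14 = 73
1926-12-26: days before December = 31 + 28 + 31 + 30 + 31 + 30 + 31 + 31 + 30 + 31 + 30 = 334 (1926 is not a leap year); day of year = 334 + 26 = 360
Rest of 1923: 365 - 73 = 292
Full years 1924 (366), 1925 (365): 731
Total = 292 + 731 + 360 = 1383

1383 days


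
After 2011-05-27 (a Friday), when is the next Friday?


Current: Friday
Target: Friday
Days ahead: 7

Next Friday: 2011-06-03


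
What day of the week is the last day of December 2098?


December 2098 has 31 days
Anchor: Jan 1, 2098. With p = 2098 - 1 = 2097: (p + p//4 - p//100 + p//400) mod 7 = (2097 + 524 - 20 + 5) mod 7 = 2606 mod 7 = 2 -> Wednesday (Mon=0 ... Sun=6)
Days before December (Jan-Nov): 334; December 1 index = (2 + 334) mod 7 = 0 -> Monday
Last day offset: 31 - 1 = 30 days
Weekday index = (0 + 30) mod 7 = 2

Wednesday, December 31


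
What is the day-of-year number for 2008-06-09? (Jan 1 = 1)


Date: June 9, 2008
Days in months 1 through 5: 152
Plus 9 days in June

Day of year: 161


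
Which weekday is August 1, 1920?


Target: August 1, 1920
Anchor: Jan 1, 1920. With p = 1920 - 1 = 1919: (p + p//4 - p//100 + p//400) mod 7 = (1919 + 479 - 19 + 4) mod 7 = 2383 mod 7 = 3 -> Thursday (Mon=0 ... Sun=6)
Days before August (Jan-Jul): 213 days
Weekday index = (3 + 213) mod 7 = 6

Sunday


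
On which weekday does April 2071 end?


April 2071 has 30 days
Anchor: Jan 1, 2071. With p = 2071 - 1 = 2070: (p + p//4 - p//100 + p//400) mod 7 = (2070 + 517 - 20 + 5) mod 7 = 2572 mod 7 = 3 -> Thursday (Mon=0 ... Sun=6)
Days before April (Jan-Mar): 90; April 1 index = (3 + 90) mod 7 = 2 -> Wednesday
Last day offset: 30 - 1 = 29 days
Weekday index = (2 + 29) mod 7 = 3

Thursday, April 30


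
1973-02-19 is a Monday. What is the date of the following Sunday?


Current: Monday
Target: Sunday
Days ahead: 6

Next Sunday: 1973-02-25


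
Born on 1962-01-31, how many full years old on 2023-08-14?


Birth: 1962-01-31
Reference: 2023-08-14
Year difference: 2023 - 1962 = 61

61 years old


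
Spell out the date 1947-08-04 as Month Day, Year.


ISO 1947-08-04 parses as year=1947, month=08, day=04
Month 8 -> August

August 4, 1947


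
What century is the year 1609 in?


Century = (year - 1) // 100 + 1
= (1609 - 1) // 100 + 1
= 1608 // 100 + 1
= 16 + 1

17th century


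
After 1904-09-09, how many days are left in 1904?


Day of year: 253 of 366
Remaining = 366 - 253

113 days


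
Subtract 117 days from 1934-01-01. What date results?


Start: 1934-01-01, subtract 117 days
Back 1 day from January 1 reaches December 31, 1933 -> 116 left
December 1933 has 31 days -> back to November 30, 1933 -> 85 left
November 1933 has 30 days -> back to October 31, 1933 -> 55 left
October 1933 has 31 days -> back to September 30, 1933 -> 24 left
September 1933: 30 - 24 = 6 -> lands on September 6

Result: 1933-09-06


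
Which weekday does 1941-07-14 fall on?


Date: July 14, 1941
Anchor: Jan 1, 1941. With p = 1941 - 1 = 1940: (p + p//4 - p//100 + p//400) mod 7 = (1940 + 485 - 19 + 4) mod 7 = 2410 mod 7 = 2 -> Wednesday (Mon=0 ... Sun=6)
Days before July (Jan-Jun): 181; offset = 181 + 14 - 1 = 194
Weekday index = (2 + 194) mod 7 = 0

Day of the week: Monday


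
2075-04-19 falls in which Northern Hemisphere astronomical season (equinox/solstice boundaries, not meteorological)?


Date: April 19
Astronomical Spring (approx.; exact equinox/solstice day varies by year): March 20 to June 20
April 19 falls within the Spring window

Spring


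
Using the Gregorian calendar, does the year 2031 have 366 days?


Gregorian leap year rule: divisible by 4, but not by 100, unless also by 400.
2031 is not divisible by 4 -> not a leap year

No


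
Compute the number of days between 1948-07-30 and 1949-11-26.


From 1948-07-30 to 1949-11-26
1948-07-30: days before July = 31 + 29 + 31 + 30 + 31 + 30 = 182 (1948 is a leap year); day of year = 182 + 30 = 212
1949-11-26: days before November = 31 + 28 + 31 + 30 + 31 + 30 + 31 + 31 + 30 + 31 = 304 (1949 is not a leap year); day of year = 304 + 26 = 330
Rest of 1948: 366 - 212 = 154
Total = 154 + 330 = 484

484 days


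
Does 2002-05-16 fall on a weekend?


Anchor: Jan 1, 2002. With p = 2002 - 1 = 2001: (p + p//4 - p//100 + p//400) mod 7 = (2001 + 500 - 20 + 5) mod 7 = 2486 mod 7 = 1 -> Tuesday (Mon=0 ... Sun=6)
Day of year: 136; offset = 135
Weekday index = (1 + 135) mod 7 = 3 -> Thursday
Weekend days: Saturday, Sunday

No


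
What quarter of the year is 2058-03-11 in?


Month: March (month 3)
Q1: Jan-Mar, Q2: Apr-Jun, Q3: Jul-Sep, Q4: Oct-Dec

Q1


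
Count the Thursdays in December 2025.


December 2025 has 31 days
Anchor: Jan 1, 2025. With p = 2025 - 1 = 2024: (p + p//4 - p//100 + p//400) mod 7 = (2024 + 506 - 20 + 5) mod 7 = 2515 mod 7 = 2 -> Wednesday (Mon=0 ... Sun=6)
Days before December (Jan-Nov): 334; December 1 index = (2 + 334) mod 7 = 0 -> Monday
First Thursday is December 4
Thursdays: 4, 11, 18, 25

4 Thursdays


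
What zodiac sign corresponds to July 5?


Date: July 5
Conventional tropical zodiac dates: Cancer from June 21 onward; Leo starts July 23
July 5 falls within the Cancer range

Cancer


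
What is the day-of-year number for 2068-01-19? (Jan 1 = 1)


Date: January 19, 2068
No months before January
Plus 19 days in January

Day of year: 19
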